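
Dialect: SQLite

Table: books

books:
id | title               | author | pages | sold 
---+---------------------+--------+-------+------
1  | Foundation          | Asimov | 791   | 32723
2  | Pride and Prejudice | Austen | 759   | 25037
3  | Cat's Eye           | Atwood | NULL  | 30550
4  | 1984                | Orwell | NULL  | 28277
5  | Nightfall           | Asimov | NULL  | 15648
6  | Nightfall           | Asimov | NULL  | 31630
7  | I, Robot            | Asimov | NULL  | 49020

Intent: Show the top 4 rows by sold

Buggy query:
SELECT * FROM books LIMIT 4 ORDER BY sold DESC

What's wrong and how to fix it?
Bug: LIMIT must come after ORDER BY

Fix: Swap the clauses: ORDER BY first, then LIMIT

Corrected query:
SELECT * FROM books ORDER BY sold DESC LIMIT 4

Result:
id | title      | author | pages | sold 
---+------------+--------+-------+------
7  | I, Robot   | Asimov | NULL  | 49020
1  | Foundation | Asimov | 791   | 32723
6  | Nightfall  | Asimov | NULL  | 31630
3  | Cat's Eye  | Atwood | NULL  | 30550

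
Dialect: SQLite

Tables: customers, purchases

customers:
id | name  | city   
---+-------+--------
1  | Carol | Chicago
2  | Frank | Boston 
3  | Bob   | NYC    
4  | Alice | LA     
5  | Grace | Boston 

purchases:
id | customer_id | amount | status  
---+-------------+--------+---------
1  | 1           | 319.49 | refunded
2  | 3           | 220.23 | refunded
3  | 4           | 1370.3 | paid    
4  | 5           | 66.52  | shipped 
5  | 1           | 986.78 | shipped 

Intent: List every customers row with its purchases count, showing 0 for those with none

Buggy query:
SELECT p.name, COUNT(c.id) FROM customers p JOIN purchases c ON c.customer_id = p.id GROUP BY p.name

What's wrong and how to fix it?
Bug: An inner join excludes parents with zero children

Fix: Use LEFT JOIN so parents without children still appear (COUNT(c.id) gives 0)

Corrected query:
SELECT p.name, COUNT(c.id) FROM customers p LEFT JOIN purchases c ON c.customer_id = p.id GROUP BY p.name

Result:
name  | COUNT(c.id)
------+------------
Alice | 1          
Bob   | 1          
Carol | 2          
Frank | 0          
Grace | 1          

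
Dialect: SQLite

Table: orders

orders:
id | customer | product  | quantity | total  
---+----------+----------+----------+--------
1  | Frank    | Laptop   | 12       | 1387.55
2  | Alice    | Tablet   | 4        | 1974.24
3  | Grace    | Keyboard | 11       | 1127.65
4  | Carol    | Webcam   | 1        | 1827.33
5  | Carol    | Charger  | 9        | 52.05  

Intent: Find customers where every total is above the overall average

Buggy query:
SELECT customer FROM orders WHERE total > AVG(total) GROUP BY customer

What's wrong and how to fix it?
Bug: AVG() is an aggregate; it can't sit directly in WHERE

Fix: Use a subquery for AVG and a HAVING MIN(...) filter so the condition holds for every row in the group

Corrected query:
SELECT customer FROM orders GROUP BY customer HAVING MIN(total) > (SELECT AVG(total) FROM orders)

Result:
customer
--------
Alice   
Frank   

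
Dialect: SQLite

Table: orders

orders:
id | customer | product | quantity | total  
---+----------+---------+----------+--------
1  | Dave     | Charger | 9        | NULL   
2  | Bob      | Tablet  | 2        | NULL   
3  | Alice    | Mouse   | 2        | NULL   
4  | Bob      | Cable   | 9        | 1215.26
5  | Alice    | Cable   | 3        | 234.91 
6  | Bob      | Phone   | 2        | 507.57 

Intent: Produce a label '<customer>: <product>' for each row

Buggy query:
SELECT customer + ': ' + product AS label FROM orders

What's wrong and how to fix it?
Bug: SQLite uses || for string concatenation; + coerces text to numbers (yielding 0)

Fix: Replace + with || to concatenate text

Corrected query:
SELECT customer || ': ' || product AS label FROM orders

Result:
label        
-------------
Dave: Charger
Bob: Tablet  
Alice: Mouse 
Bob: Cable   
Alice: Cable 
Bob: Phone   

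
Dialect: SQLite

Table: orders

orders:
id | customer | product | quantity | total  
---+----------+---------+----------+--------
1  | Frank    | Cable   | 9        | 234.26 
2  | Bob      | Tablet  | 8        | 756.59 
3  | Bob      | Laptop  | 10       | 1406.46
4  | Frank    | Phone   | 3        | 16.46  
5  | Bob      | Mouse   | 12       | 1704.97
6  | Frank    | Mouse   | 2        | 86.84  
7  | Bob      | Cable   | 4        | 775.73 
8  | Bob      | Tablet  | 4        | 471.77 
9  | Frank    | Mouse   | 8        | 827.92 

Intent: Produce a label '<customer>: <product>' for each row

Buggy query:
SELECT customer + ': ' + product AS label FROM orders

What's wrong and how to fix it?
Bug: '+' is numeric addition; on text columns SQLite converts them to 0 instead of concatenating

Fix: Replace + with || to concatenate text

Corrected query:
SELECT customer || ': ' || product AS label FROM orders

Result:
label       
------------
Frank: Cable
Bob: Tablet 
Bob: Laptop 
Frank: Phone
Bob: Mouse  
Frank: Mouse
Bob: Cable  
Bob: Tablet 
Frank: Mouse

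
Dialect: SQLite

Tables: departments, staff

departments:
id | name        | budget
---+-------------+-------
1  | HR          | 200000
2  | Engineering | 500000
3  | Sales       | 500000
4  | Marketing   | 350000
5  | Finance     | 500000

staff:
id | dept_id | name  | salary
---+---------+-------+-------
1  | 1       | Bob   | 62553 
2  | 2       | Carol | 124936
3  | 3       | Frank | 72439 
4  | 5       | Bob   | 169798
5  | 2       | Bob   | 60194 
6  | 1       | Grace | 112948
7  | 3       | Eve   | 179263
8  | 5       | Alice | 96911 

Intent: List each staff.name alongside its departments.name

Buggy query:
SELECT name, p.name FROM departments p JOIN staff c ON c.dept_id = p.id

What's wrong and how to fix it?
Bug: Both tables have a 'name' column; the unqualified reference is ambiguous

Fix: Prefix ambiguous columns with the table alias

Corrected query:
SELECT c.name, p.name FROM departments p JOIN staff c ON c.dept_id = p.id

Result:
name  | name       
------+------------
Bob   | HR         
Carol | Engineering
Frank | Sales      
Bob   | Finance    
Bob   | Engineering
Grace | HR         
Eve   | Sales      
Alice | Finance    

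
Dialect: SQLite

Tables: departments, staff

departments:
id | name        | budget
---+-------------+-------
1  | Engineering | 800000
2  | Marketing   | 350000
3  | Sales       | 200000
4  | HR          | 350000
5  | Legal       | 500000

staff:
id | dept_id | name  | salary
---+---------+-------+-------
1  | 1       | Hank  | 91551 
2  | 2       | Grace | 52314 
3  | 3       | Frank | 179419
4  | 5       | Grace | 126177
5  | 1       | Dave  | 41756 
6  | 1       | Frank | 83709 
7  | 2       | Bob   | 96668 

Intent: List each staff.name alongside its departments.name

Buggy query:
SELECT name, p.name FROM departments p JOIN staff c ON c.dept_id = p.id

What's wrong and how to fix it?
Bug: 'name' exists in both joined tables, so the database can't tell which one is meant

Fix: Prefix ambiguous columns with the table alias

Corrected query:
SELECT c.name, p.name FROM departments p JOIN staff c ON c.dept_id = p.id

Result:
name  | name       
------+------------
Hank  | Engineering
Grace | Marketing  
Frank | Sales      
Grace | Legal      
Dave  | Engineering
Frank | Engineering
Bob   | Marketing  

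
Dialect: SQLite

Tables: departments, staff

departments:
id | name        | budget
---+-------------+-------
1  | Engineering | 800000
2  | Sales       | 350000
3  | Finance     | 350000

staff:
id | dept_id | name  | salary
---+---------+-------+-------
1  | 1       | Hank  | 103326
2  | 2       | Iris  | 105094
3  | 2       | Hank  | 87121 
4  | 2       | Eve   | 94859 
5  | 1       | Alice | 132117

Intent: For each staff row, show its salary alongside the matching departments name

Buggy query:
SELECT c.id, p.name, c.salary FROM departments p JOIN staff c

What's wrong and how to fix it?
Bug: JOIN with no ON clause produces a cartesian product; every staff row pairs with every departments row

Fix: Add ON c.dept_id = p.id to the JOIN

Corrected query:
SELECT c.id, p.name, c.salary FROM departments p JOIN staff c ON c.dept_id = p.id

Result:
id | name        | salary
---+-------------+-------
1  | Engineering | 103326
2  | Sales       | 105094
3  | Sales       | 87121 
4  | Sales       | 94859 
5  | Engineering | 132117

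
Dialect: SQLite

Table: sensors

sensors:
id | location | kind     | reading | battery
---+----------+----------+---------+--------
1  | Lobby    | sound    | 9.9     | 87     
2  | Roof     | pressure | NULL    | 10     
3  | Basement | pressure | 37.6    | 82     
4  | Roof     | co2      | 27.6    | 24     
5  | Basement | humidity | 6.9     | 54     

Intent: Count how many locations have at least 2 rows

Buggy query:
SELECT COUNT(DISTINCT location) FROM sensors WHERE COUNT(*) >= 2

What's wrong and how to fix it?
Bug: COUNT(*) cannot appear in WHERE; the per-group count doesn't exist yet

Fix: Group first with HAVING COUNT(*) >= 2, then COUNT the resulting groups

Corrected query:
SELECT COUNT(*) FROM (SELECT location FROM sensors GROUP BY location HAVING COUNT(*) >= 2)

Result:
COUNT(*)
--------
2       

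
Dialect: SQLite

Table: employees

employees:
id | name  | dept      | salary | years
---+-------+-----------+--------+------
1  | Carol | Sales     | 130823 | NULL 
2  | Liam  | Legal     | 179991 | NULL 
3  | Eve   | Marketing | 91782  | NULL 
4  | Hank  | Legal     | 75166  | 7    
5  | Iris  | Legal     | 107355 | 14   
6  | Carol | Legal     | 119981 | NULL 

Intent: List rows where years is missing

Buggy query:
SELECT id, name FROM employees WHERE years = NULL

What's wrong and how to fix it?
Bug: '= NULL' is always unknown in SQL three-valued logic, so no rows match

Fix: Replace '= NULL' with 'IS NULL'

Corrected query:
SELECT id, name FROM employees WHERE years IS NULL

Result:
id | name 
---+------
1  | Carol
2  | Liam 
3  | Eve  
6  | Carol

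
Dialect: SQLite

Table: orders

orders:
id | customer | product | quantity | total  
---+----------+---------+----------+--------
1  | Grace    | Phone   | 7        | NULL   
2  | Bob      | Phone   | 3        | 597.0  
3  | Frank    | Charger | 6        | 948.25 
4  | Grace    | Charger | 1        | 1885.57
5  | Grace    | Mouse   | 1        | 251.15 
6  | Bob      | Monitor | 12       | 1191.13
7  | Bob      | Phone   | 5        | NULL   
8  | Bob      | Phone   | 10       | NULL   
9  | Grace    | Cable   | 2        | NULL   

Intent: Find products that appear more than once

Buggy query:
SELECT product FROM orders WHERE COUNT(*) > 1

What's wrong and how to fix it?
Bug: COUNT(*) is an aggregate and cannot be used in WHERE

Fix: Group first, then use HAVING for the count condition

Corrected query:
SELECT product FROM orders GROUP BY product HAVING COUNT(*) > 1

Result:
product
-------
Charger
Phone  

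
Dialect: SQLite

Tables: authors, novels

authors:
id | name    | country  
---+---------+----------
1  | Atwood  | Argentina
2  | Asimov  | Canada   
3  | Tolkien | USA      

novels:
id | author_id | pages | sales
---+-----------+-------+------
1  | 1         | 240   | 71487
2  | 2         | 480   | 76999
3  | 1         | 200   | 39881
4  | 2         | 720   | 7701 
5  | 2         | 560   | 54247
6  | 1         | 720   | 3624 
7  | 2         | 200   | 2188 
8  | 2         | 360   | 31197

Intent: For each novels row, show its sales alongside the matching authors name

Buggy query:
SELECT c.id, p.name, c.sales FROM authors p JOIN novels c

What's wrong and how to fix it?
Bug: JOIN with no ON clause produces a cartesian product; every novels row pairs with every authors row

Fix: Specify the join condition linking the foreign key to the parent id

Corrected query:
SELECT c.id, p.name, c.sales FROM authors p JOIN novels c ON c.author_id = p.id

Result:
id | name   | sales
---+--------+------
1  | Atwood | 71487
2  | Asimov | 76999
3  | Atwood | 39881
4  | Asimov | 7701 
5  | Asimov | 54247
6  | Atwood | 3624 
7  | Asimov | 2188 
8  | Asimov | 31197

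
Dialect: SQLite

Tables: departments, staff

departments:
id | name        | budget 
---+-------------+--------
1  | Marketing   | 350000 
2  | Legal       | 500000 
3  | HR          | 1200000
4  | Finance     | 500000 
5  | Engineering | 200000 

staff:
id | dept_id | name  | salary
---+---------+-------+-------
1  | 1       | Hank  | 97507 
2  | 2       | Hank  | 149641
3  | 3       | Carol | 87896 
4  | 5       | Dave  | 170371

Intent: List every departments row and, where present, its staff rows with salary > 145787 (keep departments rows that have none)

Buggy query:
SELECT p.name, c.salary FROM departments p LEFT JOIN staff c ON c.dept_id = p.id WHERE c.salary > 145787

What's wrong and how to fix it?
Bug: A WHERE condition on the right-hand table after LEFT JOIN drops unmatched parents

Fix: Put 'c.salary > 145787' in the JOIN's ON clause instead of WHERE

Corrected query:
SELECT p.name, c.salary FROM departments p LEFT JOIN staff c ON c.dept_id = p.id AND c.salary > 145787

Result:
name        | salary
------------+-------
Marketing   | NULL  
Legal       | 149641
HR          | NULL  
Finance     | NULL  
Engineering | 170371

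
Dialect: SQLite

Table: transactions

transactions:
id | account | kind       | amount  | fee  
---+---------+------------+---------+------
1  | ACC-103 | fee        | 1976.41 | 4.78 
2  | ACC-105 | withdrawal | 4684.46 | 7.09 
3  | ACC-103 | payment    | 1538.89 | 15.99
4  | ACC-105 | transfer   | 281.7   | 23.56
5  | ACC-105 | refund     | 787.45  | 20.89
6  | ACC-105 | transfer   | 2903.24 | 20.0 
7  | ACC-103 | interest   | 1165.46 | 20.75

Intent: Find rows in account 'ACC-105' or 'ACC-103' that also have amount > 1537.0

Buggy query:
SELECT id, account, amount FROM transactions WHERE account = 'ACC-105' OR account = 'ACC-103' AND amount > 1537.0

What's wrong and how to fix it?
Bug: AND binds tighter than OR, so this parses as account = 'ACC-105' OR (account = 'ACC-103' AND amount > 1537.0)

Fix: Add parentheses around the OR so the AND applies to both alternatives

Corrected query:
SELECT id, account, amount FROM transactions WHERE (account = 'ACC-105' OR account = 'ACC-103') AND amount > 1537.0

Result:
id | account | amount 
---+---------+--------
1  | ACC-103 | 1976.41
2  | ACC-105 | 4684.46
3  | ACC-103 | 1538.89
6  | ACC-105 | 2903.24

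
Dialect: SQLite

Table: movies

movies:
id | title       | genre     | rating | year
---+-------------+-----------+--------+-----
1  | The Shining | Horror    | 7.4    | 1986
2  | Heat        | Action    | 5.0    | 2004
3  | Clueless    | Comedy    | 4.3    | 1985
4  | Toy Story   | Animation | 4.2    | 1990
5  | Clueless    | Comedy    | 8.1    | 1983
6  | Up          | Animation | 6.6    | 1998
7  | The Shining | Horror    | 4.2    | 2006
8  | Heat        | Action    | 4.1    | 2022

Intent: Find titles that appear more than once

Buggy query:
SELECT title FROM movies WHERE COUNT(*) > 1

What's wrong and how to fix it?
Bug: COUNT(*) is an aggregate and cannot be used in WHERE

Fix: GROUP BY title, then filter groups with HAVING COUNT(*) > 1

Corrected query:
SELECT title FROM movies GROUP BY title HAVING COUNT(*) > 1

Result:
title      
-----------
Clueless   
Heat       
The Shining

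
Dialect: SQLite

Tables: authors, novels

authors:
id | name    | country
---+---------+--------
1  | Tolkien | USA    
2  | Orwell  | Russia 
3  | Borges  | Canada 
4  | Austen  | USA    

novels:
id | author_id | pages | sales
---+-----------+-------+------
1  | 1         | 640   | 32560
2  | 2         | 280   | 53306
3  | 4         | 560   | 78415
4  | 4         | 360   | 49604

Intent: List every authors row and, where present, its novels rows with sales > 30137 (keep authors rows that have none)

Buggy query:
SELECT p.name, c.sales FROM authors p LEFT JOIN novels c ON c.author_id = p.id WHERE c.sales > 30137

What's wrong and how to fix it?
Bug: Filtering c.sales in WHERE discards the NULL rows produced by LEFT JOIN, turning it into an inner join

Fix: Move the right-table condition into the ON clause so unmatched parents are kept

Corrected query:
SELECT p.name, c.sales FROM authors p LEFT JOIN novels c ON c.author_id = p.id AND c.sales > 30137

Result:
name    | sales
--------+------
Tolkien | 32560
Orwell  | 53306
Borges  | NULL 
Austen  | 49604
Austen  | 78415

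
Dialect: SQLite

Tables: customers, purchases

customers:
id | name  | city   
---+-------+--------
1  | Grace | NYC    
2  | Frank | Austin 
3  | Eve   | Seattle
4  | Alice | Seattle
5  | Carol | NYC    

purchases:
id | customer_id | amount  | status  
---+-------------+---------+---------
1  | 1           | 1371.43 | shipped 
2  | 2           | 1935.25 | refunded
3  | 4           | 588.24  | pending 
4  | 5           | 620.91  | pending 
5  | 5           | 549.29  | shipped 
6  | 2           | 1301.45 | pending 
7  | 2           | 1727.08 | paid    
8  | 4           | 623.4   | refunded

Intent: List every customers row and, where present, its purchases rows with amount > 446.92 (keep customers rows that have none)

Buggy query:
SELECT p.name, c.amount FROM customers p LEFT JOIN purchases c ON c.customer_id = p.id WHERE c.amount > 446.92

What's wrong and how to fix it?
Bug: Filtering c.amount in WHERE discards the NULL rows produced by LEFT JOIN, turning it into an inner join

Fix: Put 'c.amount > 446.92' in the JOIN's ON clause instead of WHERE

Corrected query:
SELECT p.name, c.amount FROM customers p LEFT JOIN purchases c ON c.customer_id = p.id AND c.amount > 446.92

Result:
name  | amount 
------+--------
Grace | 1371.43
Frank | 1301.45
Frank | 1727.08
Frank | 1935.25
Eve   | NULL   
Alice | 588.24 
Alice | 623.4  
Carol | 549.29 
Carol | 620.91 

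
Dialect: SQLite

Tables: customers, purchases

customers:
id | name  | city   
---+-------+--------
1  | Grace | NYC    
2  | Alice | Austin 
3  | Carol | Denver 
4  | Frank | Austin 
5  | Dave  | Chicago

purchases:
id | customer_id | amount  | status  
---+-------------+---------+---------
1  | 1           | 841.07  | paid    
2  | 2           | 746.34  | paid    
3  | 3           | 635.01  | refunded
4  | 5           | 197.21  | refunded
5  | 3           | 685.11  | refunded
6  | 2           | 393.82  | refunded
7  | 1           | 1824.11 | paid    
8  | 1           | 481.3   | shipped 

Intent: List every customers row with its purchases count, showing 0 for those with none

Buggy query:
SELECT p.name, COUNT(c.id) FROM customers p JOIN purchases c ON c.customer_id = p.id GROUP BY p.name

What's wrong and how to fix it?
Bug: INNER JOIN drops customers rows that have no matching purchases rows

Fix: Use LEFT JOIN so parents without children still appear (COUNT(c.id) gives 0)

Corrected query:
SELECT p.name, COUNT(c.id) FROM customers p LEFT JOIN purchases c ON c.customer_id = p.id GROUP BY p.name

Result:
name  | COUNT(c.id)
------+------------
Alice | 2          
Carol | 2          
Dave  | 1          
Frank | 0          
Grace | 3          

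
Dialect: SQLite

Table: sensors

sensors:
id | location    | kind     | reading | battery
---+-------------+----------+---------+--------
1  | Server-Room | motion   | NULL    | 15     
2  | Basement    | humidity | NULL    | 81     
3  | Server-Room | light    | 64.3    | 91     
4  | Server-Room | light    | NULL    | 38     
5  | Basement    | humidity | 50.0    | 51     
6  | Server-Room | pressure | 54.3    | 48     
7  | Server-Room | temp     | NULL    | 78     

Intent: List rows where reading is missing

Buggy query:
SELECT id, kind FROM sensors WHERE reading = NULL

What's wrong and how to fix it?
Bug: '= NULL' is always unknown in SQL three-valued logic, so no rows match

Fix: Replace '= NULL' with 'IS NULL'

Corrected query:
SELECT id, kind FROM sensors WHERE reading IS NULL

Result:
id | kind    
---+---------
1  | motion  
2  | humidity
4  | light   
7  | temp    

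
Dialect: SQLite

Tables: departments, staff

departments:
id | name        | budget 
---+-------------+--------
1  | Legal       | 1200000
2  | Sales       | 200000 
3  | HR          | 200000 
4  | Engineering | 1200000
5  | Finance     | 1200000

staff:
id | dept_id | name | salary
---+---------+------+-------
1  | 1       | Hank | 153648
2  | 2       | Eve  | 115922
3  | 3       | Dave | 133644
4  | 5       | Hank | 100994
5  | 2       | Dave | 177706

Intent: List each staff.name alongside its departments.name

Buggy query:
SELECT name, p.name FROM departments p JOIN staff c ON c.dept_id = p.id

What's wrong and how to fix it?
Bug: Both tables have a 'name' column; the unqualified reference is ambiguous

Fix: Prefix ambiguous columns with the table alias

Corrected query:
SELECT c.name, p.name FROM departments p JOIN staff c ON c.dept_id = p.id

Result:
name | name   
-----+--------
Hank | Legal  
Eve  | Sales  
Dave | HR     
Hank | Finance
Dave | Sales  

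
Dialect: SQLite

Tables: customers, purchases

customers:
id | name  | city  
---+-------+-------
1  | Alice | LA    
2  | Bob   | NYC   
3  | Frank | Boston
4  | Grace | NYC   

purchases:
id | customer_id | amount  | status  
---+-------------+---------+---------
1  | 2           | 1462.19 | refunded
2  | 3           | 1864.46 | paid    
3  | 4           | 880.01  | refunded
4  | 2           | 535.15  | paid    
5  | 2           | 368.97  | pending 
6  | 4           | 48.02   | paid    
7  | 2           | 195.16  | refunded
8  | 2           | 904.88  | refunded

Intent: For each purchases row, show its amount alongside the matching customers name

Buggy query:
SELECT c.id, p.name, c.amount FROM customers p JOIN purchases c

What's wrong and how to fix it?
Bug: Missing join condition: each purchases row is matched to all customers rows instead of just its own

Fix: Specify the join condition linking the foreign key to the parent id

Corrected query:
SELECT c.id, p.name, c.amount FROM customers p JOIN purchases c ON c.customer_id = p.id

Result:
id | name  | amount 
---+-------+--------
1  | Bob   | 1462.19
2  | Frank | 1864.46
3  | Grace | 880.01 
4  | Bob   | 535.15 
5  | Bob   | 368.97 
6  | Grace | 48.02  
7  | Bob   | 195.16 
8  | Bob   | 904.88 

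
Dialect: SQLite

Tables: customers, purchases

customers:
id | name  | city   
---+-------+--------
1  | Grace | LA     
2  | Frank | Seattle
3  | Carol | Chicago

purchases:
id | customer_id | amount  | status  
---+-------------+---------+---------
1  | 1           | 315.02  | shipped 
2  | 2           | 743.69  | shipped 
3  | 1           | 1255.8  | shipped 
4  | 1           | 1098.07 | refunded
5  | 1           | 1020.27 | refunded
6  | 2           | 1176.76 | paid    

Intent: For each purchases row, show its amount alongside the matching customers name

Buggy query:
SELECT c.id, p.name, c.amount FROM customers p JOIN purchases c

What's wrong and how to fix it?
Bug: Missing join condition: each purchases row is matched to all customers rows instead of just its own

Fix: Specify the join condition linking the foreign key to the parent id

Corrected query:
SELECT c.id, p.name, c.amount FROM customers p JOIN purchases c ON c.customer_id = p.id

Result:
id | name  | amount 
---+-------+--------
1  | Grace | 315.02 
2  | Frank | 743.69 
3  | Grace | 1255.8 
4  | Grace | 1098.07
5  | Grace | 1020.27
6  | Frank | 1176.76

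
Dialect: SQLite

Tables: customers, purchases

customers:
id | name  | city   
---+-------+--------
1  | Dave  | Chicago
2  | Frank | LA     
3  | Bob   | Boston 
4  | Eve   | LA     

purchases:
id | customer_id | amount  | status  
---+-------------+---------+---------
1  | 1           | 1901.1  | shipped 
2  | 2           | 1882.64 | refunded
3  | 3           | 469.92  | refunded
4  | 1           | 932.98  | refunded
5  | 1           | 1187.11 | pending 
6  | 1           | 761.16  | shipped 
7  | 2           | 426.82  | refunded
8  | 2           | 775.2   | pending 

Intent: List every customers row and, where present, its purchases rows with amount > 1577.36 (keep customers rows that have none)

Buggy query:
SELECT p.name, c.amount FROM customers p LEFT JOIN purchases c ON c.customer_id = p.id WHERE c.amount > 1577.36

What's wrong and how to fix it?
Bug: A WHERE condition on the right-hand table after LEFT JOIN drops unmatched parents

Fix: Move the right-table condition into the ON clause so unmatched parents are kept

Corrected query:
SELECT p.name, c.amount FROM customers p LEFT JOIN purchases c ON c.customer_id = p.id AND c.amount > 1577.36

Result:
name  | amount 
------+--------
Dave  | 1901.1 
Frank | 1882.64
Bob   | NULL   
Eve   | NULL   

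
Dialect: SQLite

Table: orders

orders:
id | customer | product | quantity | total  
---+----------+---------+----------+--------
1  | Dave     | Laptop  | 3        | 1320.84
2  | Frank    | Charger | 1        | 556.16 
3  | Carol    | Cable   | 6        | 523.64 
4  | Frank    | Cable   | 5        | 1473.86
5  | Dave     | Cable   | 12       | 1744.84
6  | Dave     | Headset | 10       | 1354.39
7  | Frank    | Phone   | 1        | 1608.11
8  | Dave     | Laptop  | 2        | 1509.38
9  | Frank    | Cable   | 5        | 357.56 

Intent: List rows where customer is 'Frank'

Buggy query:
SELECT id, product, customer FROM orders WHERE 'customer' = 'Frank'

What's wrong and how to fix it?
Bug: Single quotes denote string literals in SQL; the column name is being compared as a constant string

Fix: Reference the column as customer without single quotes

Corrected query:
SELECT id, product, customer FROM orders WHERE customer = 'Frank'

Result:
id | product | customer
---+---------+---------
2  | Charger | Frank   
4  | Cable   | Frank   
7  | Phone   | Frank   
9  | Cable   | Frank   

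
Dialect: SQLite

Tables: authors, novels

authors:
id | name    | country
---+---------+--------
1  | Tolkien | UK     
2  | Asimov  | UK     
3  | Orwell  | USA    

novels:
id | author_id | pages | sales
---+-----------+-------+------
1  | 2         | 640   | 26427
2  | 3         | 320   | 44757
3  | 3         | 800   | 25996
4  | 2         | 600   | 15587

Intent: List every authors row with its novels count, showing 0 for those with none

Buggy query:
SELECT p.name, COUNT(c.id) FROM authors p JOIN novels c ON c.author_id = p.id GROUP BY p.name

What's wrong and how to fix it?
Bug: INNER JOIN drops authors rows that have no matching novels rows

Fix: Use LEFT JOIN so parents without children still appear (COUNT(c.id) gives 0)

Corrected query:
SELECT p.name, COUNT(c.id) FROM authors p LEFT JOIN novels c ON c.author_id = p.id GROUP BY p.name

Result:
name    | COUNT(c.id)
--------+------------
Asimov  | 2          
Orwell  | 2          
Tolkien | 0          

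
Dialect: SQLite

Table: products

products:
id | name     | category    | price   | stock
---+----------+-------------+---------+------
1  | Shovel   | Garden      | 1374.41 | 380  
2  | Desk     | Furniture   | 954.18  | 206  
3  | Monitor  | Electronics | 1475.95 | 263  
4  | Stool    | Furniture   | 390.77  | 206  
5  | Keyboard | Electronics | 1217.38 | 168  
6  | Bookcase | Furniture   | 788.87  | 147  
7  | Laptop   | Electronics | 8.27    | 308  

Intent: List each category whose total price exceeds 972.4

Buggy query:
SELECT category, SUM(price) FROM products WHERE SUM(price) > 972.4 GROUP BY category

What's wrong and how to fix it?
Bug: Aggregate functions cannot appear in a WHERE clause

Fix: Use HAVING (which filters groups after aggregation) instead of WHERE

Corrected query:
SELECT category, SUM(price) FROM products GROUP BY category HAVING SUM(price) > 972.4

Result:
category    | SUM(price)
------------+-----------
Electronics | 2701.6    
Furniture   | 2133.82   
Garden      | 1374.41   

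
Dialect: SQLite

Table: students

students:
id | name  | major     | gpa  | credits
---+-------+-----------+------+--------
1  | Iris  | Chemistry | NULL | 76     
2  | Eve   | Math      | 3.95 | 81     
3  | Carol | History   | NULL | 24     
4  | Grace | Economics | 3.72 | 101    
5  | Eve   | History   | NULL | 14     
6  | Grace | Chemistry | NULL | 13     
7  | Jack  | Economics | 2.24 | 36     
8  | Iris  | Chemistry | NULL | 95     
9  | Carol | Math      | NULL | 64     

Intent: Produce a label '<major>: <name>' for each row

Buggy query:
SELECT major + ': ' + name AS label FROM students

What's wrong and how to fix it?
Bug: SQLite uses || for string concatenation; + coerces text to numbers (yielding 0)

Fix: Use the || operator for string concatenation

Corrected query:
SELECT major || ': ' || name AS label FROM students

Result:
label           
----------------
Chemistry: Iris 
Math: Eve       
History: Carol  
Economics: Grace
History: Eve    
Chemistry: Grace
Economics: Jack 
Chemistry: Iris 
Math: Carol     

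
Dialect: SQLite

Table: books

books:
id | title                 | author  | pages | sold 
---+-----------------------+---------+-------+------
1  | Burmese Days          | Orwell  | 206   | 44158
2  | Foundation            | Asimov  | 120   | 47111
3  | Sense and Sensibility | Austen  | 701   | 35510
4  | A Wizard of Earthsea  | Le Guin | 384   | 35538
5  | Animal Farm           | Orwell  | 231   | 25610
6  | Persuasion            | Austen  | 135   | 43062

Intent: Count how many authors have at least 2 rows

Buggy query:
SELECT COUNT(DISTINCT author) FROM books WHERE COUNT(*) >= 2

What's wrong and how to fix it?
Bug: WHERE filters individual rows, not groups, so a group-level COUNT is invalid there

Fix: Group first with HAVING COUNT(*) >= 2, then COUNT the resulting groups

Corrected query:
SELECT COUNT(*) FROM (SELECT author FROM books GROUP BY author HAVING COUNT(*) >= 2)

Result:
COUNT(*)
--------
2       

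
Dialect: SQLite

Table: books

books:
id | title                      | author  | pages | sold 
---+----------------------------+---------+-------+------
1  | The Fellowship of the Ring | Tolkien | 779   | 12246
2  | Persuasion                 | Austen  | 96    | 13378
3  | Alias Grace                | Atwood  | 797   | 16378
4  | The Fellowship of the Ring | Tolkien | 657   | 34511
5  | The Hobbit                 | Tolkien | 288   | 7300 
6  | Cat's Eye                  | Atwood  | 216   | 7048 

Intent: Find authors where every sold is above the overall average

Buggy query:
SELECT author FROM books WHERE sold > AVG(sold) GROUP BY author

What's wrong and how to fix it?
Bug: AVG() is an aggregate; it can't sit directly in WHERE

Fix: Use a subquery for AVG and a HAVING MIN(...) filter so the condition holds for every row in the group

Corrected query:
SELECT author FROM books GROUP BY author HAVING MIN(sold) > (SELECT AVG(sold) FROM books)

Result:
(no rows)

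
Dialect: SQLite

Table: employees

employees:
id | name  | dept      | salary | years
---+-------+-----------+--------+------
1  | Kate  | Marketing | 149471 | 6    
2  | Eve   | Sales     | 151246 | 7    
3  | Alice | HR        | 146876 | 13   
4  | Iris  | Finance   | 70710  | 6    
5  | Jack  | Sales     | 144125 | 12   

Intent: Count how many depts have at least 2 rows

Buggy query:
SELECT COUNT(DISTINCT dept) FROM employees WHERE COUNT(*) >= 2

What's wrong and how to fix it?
Bug: WHERE filters individual rows, not groups, so a group-level COUNT is invalid there

Fix: Use a subquery that GROUPs and filters with HAVING, then count its rows

Corrected query:
SELECT COUNT(*) FROM (SELECT dept FROM employees GROUP BY dept HAVING COUNT(*) >= 2)

Result:
COUNT(*)
--------
1       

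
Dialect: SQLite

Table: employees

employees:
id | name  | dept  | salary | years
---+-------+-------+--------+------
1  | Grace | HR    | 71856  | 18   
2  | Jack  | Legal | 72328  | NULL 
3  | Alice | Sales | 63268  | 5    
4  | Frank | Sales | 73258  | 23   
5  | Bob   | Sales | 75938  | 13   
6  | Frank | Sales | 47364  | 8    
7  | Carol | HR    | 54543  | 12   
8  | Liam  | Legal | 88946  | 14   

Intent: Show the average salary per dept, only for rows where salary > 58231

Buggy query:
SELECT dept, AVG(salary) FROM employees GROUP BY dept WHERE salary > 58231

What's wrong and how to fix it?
Bug: Row-level WHERE must come before GROUP BY in the clause order

Fix: Move the WHERE clause before GROUP BY

Corrected query:
SELECT dept, AVG(salary) FROM employees WHERE salary > 58231 GROUP BY dept

Result:
dept  | AVG(salary) 
------+-------------
HR    | 71856       
Legal | 80637       
Sales | 70821.333333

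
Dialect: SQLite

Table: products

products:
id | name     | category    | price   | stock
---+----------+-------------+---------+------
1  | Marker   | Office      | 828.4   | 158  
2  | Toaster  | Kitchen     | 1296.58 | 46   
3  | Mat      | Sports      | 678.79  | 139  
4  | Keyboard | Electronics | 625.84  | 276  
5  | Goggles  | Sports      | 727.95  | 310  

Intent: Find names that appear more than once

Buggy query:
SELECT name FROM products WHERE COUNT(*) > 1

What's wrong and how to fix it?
Bug: WHERE can't reference COUNT(*); aggregates are computed after WHERE

Fix: GROUP BY name, then filter groups with HAVING COUNT(*) > 1

Corrected query:
SELECT name FROM products GROUP BY name HAVING COUNT(*) > 1

Result:
(no rows)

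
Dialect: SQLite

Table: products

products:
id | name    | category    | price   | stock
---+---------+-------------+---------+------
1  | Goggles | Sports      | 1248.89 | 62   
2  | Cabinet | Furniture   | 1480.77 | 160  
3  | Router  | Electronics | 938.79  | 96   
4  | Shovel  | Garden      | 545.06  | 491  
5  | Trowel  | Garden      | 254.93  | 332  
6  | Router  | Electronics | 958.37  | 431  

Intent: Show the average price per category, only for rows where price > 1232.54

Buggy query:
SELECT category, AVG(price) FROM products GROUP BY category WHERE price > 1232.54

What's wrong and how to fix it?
Bug: Row-level WHERE must come before GROUP BY in the clause order

Fix: Place WHERE between FROM and GROUP BY

Corrected query:
SELECT category, AVG(price) FROM products WHERE price > 1232.54 GROUP BY category

Result:
category  | AVG(price)
----------+-----------
Furniture | 1480.77   
Sports    | 1248.89   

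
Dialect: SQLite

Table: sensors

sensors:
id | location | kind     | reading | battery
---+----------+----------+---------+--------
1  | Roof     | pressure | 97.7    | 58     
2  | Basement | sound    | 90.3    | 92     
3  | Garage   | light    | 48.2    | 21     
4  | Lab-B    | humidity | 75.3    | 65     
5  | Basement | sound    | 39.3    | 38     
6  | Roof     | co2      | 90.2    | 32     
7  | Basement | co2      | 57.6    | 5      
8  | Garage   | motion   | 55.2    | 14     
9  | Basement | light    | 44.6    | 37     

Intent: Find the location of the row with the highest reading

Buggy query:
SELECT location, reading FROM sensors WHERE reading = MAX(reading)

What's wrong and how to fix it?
Bug: MAX(reading) is an aggregate and cannot be used directly in WHERE

Fix: Use a subquery: WHERE reading = (SELECT MAX(reading) FROM sensors)

Corrected query:
SELECT location, reading FROM sensors WHERE reading = (SELECT MAX(reading) FROM sensors)

Result:
location | reading
---------+--------
Roof     | 97.7   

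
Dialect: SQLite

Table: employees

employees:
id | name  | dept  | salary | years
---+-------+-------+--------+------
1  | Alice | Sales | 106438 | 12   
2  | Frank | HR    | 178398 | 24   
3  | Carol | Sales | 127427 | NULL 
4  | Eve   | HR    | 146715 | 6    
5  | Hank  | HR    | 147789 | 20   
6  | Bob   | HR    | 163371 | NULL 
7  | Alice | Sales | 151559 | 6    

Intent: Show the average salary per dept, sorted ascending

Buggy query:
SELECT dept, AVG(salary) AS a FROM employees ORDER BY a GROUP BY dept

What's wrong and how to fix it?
Bug: GROUP BY must precede ORDER BY

Fix: Move ORDER BY to the end, after GROUP BY

Corrected query:
SELECT dept, AVG(salary) AS a FROM employees GROUP BY dept ORDER BY a

Result:
dept  | a            
------+--------------
Sales | 128474.666667
HR    | 159068.25    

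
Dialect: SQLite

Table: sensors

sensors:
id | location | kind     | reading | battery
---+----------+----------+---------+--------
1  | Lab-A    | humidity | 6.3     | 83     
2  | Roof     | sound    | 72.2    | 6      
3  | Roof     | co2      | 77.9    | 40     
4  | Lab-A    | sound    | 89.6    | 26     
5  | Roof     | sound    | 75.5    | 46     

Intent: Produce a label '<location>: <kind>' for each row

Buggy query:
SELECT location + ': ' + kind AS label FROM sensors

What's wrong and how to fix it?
Bug: SQLite uses || for string concatenation; + coerces text to numbers (yielding 0)

Fix: Use the || operator for string concatenation

Corrected query:
SELECT location || ': ' || kind AS label FROM sensors

Result:
label          
---------------
Lab-A: humidity
Roof: sound    
Roof: co2      
Lab-A: sound   
Roof: sound    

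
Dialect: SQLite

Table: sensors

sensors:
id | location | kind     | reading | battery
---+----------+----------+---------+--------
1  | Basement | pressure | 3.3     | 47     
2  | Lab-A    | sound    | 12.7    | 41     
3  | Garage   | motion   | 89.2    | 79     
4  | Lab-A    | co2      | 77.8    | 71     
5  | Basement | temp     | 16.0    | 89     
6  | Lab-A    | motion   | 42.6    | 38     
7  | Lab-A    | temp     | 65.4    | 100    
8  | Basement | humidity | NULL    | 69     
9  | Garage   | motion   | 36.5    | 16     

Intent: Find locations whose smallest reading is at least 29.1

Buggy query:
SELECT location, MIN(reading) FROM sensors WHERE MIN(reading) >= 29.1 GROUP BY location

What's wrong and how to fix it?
Bug: Aggregates like MIN are computed per group after WHERE runs

Fix: Use HAVING for the per-group MIN condition

Corrected query:
SELECT location, MIN(reading) FROM sensors GROUP BY location HAVING MIN(reading) >= 29.1

Result:
location | MIN(reading)
---------+-------------
Garage   | 36.5        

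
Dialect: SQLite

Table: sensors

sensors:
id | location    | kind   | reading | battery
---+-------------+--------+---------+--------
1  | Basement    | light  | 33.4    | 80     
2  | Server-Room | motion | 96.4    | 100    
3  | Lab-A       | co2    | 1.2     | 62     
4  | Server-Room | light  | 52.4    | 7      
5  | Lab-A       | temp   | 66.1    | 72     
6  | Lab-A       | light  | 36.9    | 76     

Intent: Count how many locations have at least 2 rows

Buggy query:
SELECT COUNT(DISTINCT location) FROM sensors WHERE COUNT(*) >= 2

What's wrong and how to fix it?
Bug: COUNT(*) cannot appear in WHERE; the per-group count doesn't exist yet

Fix: Group first with HAVING COUNT(*) >= 2, then COUNT the resulting groups

Corrected query:
SELECT COUNT(*) FROM (SELECT location FROM sensors GROUP BY location HAVING COUNT(*) >= 2)

Result:
COUNT(*)
--------
2       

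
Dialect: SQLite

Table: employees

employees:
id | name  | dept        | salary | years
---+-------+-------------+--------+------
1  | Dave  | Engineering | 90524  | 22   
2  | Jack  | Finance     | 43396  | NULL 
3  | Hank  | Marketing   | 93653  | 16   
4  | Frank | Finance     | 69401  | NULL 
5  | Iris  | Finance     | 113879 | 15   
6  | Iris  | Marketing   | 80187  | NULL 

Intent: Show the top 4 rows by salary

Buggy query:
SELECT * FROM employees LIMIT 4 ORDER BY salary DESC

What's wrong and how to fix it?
Bug: ORDER BY cannot follow LIMIT; LIMIT is the final clause

Fix: Swap the clauses: ORDER BY first, then LIMIT

Corrected query:
SELECT * FROM employees ORDER BY salary DESC LIMIT 4

Result:
id | name | dept        | salary | years
---+------+-------------+--------+------
5  | Iris | Finance     | 113879 | 15   
3  | Hank | Marketing   | 93653  | 16   
1  | Dave | Engineering | 90524  | 22   
6  | Iris | Marketing   | 80187  | NULL 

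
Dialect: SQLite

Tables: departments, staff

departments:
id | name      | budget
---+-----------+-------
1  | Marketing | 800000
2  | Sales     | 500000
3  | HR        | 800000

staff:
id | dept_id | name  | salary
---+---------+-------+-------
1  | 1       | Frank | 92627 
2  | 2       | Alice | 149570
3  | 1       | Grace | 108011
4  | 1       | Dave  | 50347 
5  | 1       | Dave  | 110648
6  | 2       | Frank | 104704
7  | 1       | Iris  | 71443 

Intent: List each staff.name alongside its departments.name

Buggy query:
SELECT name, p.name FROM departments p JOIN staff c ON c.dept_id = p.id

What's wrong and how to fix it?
Bug: 'name' exists in both joined tables, so the database can't tell which one is meant

Fix: Qualify the column with its table alias (c.name)

Corrected query:
SELECT c.name, p.name FROM departments p JOIN staff c ON c.dept_id = p.id

Result:
name  | name     
------+----------
Frank | Marketing
Alice | Sales    
Grace | Marketing
Dave  | Marketing
Dave  | Marketing
Frank | Sales    
Iris  | Marketing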